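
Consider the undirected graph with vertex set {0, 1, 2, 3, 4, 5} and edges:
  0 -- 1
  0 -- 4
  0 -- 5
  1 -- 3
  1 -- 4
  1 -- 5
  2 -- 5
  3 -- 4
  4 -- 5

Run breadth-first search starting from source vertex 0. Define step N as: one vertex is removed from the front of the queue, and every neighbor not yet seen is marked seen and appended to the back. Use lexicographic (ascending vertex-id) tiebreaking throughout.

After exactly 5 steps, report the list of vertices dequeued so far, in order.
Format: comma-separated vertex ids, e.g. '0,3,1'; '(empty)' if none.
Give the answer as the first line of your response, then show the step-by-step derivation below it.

0,1,4,5,3

step 1: dequeue 0; queue=[1,4,5]; order=0
step 2: dequeue 1; queue=[4,5,3]; order=0,1
step 3: dequeue 4; queue=[5,3]; order=0,1,4
step 4: dequeue 5; queue=[3,2]; order=0,1,4,5
step 5: dequeue 3; queue=[2]; order=0,1,4,5,3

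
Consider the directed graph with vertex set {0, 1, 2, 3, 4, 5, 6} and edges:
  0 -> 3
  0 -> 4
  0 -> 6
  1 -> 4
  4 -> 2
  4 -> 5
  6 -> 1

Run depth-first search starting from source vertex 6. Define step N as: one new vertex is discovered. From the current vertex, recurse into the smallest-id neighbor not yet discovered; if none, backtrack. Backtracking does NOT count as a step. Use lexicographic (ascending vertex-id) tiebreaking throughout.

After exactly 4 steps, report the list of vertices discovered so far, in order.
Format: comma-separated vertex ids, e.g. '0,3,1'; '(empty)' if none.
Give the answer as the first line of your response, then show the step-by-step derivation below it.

6,1,4,2

step 1: discover 6; path=6; order=6
step 2: discover 1; path=6>1; order=6,1
step 3: discover 4; path=6>1>4; order=6,1,4
step 4: discover 2; path=6>1>4>2; order=6,1,4,2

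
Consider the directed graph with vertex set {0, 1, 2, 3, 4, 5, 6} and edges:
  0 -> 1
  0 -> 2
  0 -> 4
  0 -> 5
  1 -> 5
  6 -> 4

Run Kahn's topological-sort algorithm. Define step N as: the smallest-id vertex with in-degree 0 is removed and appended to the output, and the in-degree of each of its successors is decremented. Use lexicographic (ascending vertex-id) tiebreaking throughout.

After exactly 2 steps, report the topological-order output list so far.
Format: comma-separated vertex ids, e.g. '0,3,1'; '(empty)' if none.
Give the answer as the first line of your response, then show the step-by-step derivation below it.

0,1

step 1: output 0; order=[0]; indeg=(0,0,0,0,1,1,0)
step 2: output 1; order=[0,1]; indeg=(0,0,0,0,1,0,0)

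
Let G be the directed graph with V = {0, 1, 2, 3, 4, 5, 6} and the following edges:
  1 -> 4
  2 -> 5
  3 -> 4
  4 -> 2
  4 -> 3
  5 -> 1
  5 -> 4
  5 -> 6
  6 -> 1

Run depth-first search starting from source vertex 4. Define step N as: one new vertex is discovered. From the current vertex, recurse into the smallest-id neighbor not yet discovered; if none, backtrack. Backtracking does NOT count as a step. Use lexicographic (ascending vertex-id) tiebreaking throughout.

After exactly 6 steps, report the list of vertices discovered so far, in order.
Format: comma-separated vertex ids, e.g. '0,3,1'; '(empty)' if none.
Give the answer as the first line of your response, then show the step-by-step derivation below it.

4,2,5,1,6,3

step 1: discover 4; path=4; order=4
step 2: discover 2; path=4>2; order=4,2
step 3: discover 5; path=4>2>5; order=4,2,5
step 4: discover 1; path=4>2>5>1; order=4,2,5,1
step 5: discover 6; path=4>2>5>6; order=4,2,5,1,6
step 6: discover 3; path=4>3; order=4,2,5,1,6,3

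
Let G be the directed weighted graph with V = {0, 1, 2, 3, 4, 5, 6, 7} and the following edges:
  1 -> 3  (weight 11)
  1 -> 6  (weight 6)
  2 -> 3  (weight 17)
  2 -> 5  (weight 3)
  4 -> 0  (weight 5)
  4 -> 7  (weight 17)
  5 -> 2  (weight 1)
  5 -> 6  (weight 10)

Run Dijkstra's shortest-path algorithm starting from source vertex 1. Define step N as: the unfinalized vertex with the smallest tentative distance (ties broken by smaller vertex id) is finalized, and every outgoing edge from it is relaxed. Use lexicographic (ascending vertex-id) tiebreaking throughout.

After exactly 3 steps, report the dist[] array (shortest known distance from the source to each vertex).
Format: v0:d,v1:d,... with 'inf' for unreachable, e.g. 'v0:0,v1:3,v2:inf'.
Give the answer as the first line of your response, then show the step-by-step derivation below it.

v0:inf,v1:0,v2:inf,v3:11,v4:inf,v5:inf,v6:6,v7:inf

step 1: dist = v0:inf,v1:0,v2:inf,v3:11,v4:inf,v5:inf,v6:6,v7:inf
step 2: dist = v0:inf,v1:0,v2:inf,v3:11,v4:inf,v5:inf,v6:6,v7:inf
step 3: dist = v0:inf,v1:0,v2:inf,v3:11,v4:inf,v5:inf,v6:6,v7:inf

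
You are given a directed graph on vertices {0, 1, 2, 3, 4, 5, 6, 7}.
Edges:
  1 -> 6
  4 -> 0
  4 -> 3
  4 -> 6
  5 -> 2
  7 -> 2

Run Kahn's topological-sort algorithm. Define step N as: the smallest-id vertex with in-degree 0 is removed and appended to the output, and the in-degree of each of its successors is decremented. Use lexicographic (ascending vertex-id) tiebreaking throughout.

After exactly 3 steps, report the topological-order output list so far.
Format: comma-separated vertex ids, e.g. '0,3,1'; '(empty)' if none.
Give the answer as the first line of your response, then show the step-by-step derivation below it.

1,4,0

step 1: output 1; order=[1]; indeg=(1,0,2,1,0,0,1,0)
step 2: output 4; order=[1,4]; indeg=(0,0,2,0,0,0,0,0)
step 3: output 0; order=[1,4,0]; indeg=(0,0,2,0,0,0,0,0)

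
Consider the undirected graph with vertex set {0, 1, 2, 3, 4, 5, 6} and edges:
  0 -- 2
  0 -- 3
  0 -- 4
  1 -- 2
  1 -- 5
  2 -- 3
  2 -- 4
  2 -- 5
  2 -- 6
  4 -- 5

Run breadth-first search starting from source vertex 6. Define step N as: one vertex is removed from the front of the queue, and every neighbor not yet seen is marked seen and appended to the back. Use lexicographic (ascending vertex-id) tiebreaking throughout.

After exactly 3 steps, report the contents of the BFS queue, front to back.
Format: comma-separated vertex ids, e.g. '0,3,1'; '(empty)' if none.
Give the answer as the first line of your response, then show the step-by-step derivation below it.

1,3,4,5

step 1: dequeue 6; queue=[2]; order=6
step 2: dequeue 2; queue=[0,1,3,4,5]; order=6,2
step 3: dequeue 0; queue=[1,3,4,5]; order=6,2,0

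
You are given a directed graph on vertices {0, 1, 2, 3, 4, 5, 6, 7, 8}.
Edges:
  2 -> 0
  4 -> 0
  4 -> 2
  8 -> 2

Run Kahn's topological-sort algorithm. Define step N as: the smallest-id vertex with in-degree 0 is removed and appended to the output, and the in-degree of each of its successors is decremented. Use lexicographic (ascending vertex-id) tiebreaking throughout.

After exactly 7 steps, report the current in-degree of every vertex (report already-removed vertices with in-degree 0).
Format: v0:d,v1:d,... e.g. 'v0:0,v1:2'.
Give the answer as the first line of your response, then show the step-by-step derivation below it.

v0:1,v1:0,v2:0,v3:0,v4:0,v5:0,v6:0,v7:0,v8:0

step 1: output 1; order=[1]; indeg=(2,0,2,0,0,0,0,0,0)
step 2: output 3; order=[1,3]; indeg=(2,0,2,0,0,0,0,0,0)
step 3: output 4; order=[1,3,4]; indeg=(1,0,1,0,0,0,0,0,0)
step 4: output 5; order=[1,3,4,5]; indeg=(1,0,1,0,0,0,0,0,0)
step 5: output 6; order=[1,3,4,5,6]; indeg=(1,0,1,0,0,0,0,0,0)
step 6: output 7; order=[1,3,4,5,6,7]; indeg=(1,0,1,0,0,0,0,0,0)
step 7: output 8; order=[1,3,4,5,6,7,8]; indeg=(1,0,0,0,0,0,0,0,0)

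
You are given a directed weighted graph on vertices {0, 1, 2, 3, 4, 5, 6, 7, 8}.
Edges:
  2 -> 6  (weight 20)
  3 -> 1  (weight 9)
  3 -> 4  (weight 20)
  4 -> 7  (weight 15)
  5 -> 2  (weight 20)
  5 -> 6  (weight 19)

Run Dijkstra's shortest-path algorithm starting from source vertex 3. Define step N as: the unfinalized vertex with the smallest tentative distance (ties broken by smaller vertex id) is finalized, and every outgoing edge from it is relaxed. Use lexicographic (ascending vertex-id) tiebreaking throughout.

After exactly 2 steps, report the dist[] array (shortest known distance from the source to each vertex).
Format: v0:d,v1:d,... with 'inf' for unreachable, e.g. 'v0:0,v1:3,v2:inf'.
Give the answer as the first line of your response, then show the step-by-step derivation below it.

v0:inf,v1:9,v2:inf,v3:0,v4:20,v5:inf,v6:inf,v7:inf,v8:inf

step 1: dist = v0:inf,v1:9,v2:inf,v3:0,v4:20,v5:inf,v6:inf,v7:inf,v8:inf
step 2: dist = v0:inf,v1:9,v2:inf,v3:0,v4:20,v5:inf,v6:inf,v7:inf,v8:inf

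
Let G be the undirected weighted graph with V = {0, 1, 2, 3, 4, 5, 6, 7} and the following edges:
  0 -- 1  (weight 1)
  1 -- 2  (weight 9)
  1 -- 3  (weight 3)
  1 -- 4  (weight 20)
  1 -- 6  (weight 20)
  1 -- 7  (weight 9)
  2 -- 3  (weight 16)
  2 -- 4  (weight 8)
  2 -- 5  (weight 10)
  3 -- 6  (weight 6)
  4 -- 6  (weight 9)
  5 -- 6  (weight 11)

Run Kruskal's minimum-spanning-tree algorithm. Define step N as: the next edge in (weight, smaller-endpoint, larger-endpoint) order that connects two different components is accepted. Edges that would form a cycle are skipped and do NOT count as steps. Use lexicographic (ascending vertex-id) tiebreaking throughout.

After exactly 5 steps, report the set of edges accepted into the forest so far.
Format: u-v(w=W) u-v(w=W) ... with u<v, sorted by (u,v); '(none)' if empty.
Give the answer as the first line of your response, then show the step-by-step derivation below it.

0-1(w=1) 1-2(w=9) 1-3(w=3) 2-4(w=8) 3-6(w=6)

step 1: add edge 0-1 (w=1); MST = {0-1(w=1)}
step 2: add edge 1-3 (w=3); MST = {0-1(w=1) 1-3(w=3)}
step 3: add edge 3-6 (w=6); MST = {0-1(w=1) 1-3(w=3) 3-6(w=6)}
step 4: add edge 2-4 (w=8); MST = {0-1(w=1) 1-3(w=3) 2-4(w=8) 3-6(w=6)}
step 5: add edge 1-2 (w=9); MST = {0-1(w=1) 1-2(w=9) 1-3(w=3) 2-4(w=8) 3-6(w=6)}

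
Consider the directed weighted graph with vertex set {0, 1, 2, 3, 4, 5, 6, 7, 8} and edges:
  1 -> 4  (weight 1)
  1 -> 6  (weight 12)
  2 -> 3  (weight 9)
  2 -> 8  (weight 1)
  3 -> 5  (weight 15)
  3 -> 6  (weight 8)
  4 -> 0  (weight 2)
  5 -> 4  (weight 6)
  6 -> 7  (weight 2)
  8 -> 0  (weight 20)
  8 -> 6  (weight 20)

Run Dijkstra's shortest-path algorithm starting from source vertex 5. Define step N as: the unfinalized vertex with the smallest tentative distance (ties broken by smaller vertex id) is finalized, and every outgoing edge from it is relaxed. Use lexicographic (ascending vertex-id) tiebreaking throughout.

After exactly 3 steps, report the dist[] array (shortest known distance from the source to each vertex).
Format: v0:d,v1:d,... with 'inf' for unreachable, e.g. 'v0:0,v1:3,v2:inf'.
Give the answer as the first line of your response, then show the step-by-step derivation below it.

v0:8,v1:inf,v2:inf,v3:inf,v4:6,v5:0,v6:inf,v7:inf,v8:inf

step 1: dist = v0:inf,v1:inf,v2:inf,v3:inf,v4:6,v5:0,v6:inf,v7:inf,v8:inf
step 2: dist = v0:8,v1:inf,v2:inf,v3:inf,v4:6,v5:0,v6:inf,v7:inf,v8:inf
step 3: dist = v0:8,v1:inf,v2:inf,v3:inf,v4:6,v5:0,v6:inf,v7:inf,v8:inf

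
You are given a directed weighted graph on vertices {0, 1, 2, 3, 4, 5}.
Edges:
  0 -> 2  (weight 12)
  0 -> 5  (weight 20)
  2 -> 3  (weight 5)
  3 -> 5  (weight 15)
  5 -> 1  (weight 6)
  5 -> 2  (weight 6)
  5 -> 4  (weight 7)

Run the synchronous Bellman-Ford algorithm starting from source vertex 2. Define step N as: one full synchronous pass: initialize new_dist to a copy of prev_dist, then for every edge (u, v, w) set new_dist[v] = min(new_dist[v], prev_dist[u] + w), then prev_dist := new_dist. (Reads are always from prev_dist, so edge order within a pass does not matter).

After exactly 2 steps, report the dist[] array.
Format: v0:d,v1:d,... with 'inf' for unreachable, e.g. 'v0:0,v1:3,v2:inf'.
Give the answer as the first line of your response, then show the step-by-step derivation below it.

v0:inf,v1:inf,v2:0,v3:5,v4:inf,v5:20

step 1: dist = v0:inf,v1:inf,v2:0,v3:5,v4:inf,v5:inf
step 2: dist = v0:inf,v1:inf,v2:0,v3:5,v4:inf,v5:20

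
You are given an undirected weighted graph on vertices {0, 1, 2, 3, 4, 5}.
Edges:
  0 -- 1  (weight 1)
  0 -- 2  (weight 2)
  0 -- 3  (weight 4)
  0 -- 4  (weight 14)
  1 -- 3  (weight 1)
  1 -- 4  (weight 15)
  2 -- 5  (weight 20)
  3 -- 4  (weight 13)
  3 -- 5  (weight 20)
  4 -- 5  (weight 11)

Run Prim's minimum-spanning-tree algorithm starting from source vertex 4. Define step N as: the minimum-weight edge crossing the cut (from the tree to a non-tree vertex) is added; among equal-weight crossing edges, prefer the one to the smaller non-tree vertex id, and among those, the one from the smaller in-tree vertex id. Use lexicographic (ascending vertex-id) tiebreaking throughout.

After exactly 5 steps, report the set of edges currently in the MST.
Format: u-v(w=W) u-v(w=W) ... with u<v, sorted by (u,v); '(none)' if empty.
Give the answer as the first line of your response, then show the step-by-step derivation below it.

0-1(w=1) 0-2(w=2) 1-3(w=1) 3-4(w=13) 4-5(w=11)

step 1: add edge 4-5 (w=11); MST = {4-5(w=11)}
step 2: add edge 3-4 (w=13); MST = {3-4(w=13) 4-5(w=11)}
step 3: add edge 1-3 (w=1); MST = {1-3(w=1) 3-4(w=13) 4-5(w=11)}
step 4: add edge 0-1 (w=1); MST = {0-1(w=1) 1-3(w=1) 3-4(w=13) 4-5(w=11)}
step 5: add edge 0-2 (w=2); MST = {0-1(w=1) 0-2(w=2) 1-3(w=1) 3-4(w=13) 4-5(w=11)}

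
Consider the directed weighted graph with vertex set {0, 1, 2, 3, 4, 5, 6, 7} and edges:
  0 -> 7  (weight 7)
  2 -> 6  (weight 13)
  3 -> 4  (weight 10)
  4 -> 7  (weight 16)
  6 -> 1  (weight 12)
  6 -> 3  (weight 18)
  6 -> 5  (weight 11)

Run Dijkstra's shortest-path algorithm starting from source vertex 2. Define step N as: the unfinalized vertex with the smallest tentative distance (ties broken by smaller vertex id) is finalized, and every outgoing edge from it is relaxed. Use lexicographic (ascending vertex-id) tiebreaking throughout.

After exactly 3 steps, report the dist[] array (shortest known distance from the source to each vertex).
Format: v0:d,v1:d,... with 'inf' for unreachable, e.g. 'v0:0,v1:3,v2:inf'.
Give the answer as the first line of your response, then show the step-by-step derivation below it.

v0:inf,v1:25,v2:0,v3:31,v4:inf,v5:24,v6:13,v7:inf

step 1: dist = v0:inf,v1:inf,v2:0,v3:inf,v4:inf,v5:inf,v6:13,v7:inf
step 2: dist = v0:inf,v1:25,v2:0,v3:31,v4:inf,v5:24,v6:13,v7:inf
step 3: dist = v0:inf,v1:25,v2:0,v3:31,v4:inf,v5:24,v6:13,v7:inf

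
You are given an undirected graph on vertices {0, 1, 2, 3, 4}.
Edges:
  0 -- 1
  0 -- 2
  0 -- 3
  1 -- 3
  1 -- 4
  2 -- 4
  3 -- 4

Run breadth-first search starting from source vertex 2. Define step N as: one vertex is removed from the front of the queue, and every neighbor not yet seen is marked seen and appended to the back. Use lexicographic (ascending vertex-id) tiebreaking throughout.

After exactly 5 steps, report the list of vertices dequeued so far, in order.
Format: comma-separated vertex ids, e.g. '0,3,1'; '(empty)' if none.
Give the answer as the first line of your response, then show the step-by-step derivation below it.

2,0,4,1,3

step 1: dequeue 2; queue=[0,4]; order=2
step 2: dequeue 0; queue=[4,1,3]; order=2,0
step 3: dequeue 4; queue=[1,3]; order=2,0,4
step 4: dequeue 1; queue=[3]; order=2,0,4,1
step 5: dequeue 3; queue=[(empty)]; order=2,0,4,1,3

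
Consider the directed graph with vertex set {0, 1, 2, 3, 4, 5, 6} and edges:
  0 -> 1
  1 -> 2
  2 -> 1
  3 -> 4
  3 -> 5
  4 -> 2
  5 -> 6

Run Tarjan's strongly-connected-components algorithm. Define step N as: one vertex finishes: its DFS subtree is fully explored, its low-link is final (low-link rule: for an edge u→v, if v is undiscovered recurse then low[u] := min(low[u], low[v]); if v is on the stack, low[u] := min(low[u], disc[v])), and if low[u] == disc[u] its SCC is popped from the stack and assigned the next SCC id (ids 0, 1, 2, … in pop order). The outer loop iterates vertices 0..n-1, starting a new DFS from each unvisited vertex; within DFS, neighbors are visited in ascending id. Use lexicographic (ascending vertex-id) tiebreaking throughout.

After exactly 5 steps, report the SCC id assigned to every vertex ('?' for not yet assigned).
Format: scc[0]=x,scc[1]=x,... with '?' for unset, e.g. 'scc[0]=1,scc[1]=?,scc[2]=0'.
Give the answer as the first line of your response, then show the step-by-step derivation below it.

scc[0]=1,scc[1]=0,scc[2]=0,scc[3]=?,scc[4]=2,scc[5]=?,scc[6]=3

step 1: low=(low[0]=0,low[1]=1,low[2]=1,low[3]=?,low[4]=?,low[5]=?,low[6]=?); scc=(scc[0]=?,scc[1]=?,scc[2]=?,scc[3]=?,scc[4]=?,scc[5]=?,scc[6]=?)
step 2: low=(low[0]=0,low[1]=1,low[2]=1,low[3]=?,low[4]=?,low[5]=?,low[6]=?); scc=(scc[0]=?,scc[1]=0,scc[2]=0,scc[3]=?,scc[4]=?,scc[5]=?,scc[6]=?)
step 3: low=(low[0]=0,low[1]=1,low[2]=1,low[3]=?,low[4]=?,low[5]=?,low[6]=?); scc=(scc[0]=1,scc[1]=0,scc[2]=0,scc[3]=?,scc[4]=?,scc[5]=?,scc[6]=?)
step 4: low=(low[0]=0,low[1]=1,low[2]=1,low[3]=3,low[4]=4,low[5]=?,low[6]=?); scc=(scc[0]=1,scc[1]=0,scc[2]=0,scc[3]=?,scc[4]=2,scc[5]=?,scc[6]=?)
step 5: low=(low[0]=0,low[1]=1,low[2]=1,low[3]=3,low[4]=4,low[5]=5,low[6]=6); scc=(scc[0]=1,scc[1]=0,scc[2]=0,scc[3]=?,scc[4]=2,scc[5]=?,scc[6]=3)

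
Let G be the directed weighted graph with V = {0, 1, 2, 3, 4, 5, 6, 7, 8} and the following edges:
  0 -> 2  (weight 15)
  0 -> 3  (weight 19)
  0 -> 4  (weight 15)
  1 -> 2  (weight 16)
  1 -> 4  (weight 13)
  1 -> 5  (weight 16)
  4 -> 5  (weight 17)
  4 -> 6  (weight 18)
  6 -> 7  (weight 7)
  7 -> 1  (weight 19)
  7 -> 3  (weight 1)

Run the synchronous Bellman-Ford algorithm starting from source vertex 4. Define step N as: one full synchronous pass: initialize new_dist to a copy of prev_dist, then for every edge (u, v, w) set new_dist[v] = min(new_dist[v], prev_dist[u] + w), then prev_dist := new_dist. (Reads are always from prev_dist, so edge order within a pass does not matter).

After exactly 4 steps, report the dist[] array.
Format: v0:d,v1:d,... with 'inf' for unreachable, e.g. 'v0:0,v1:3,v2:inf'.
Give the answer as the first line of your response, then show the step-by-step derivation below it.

v0:inf,v1:44,v2:60,v3:26,v4:0,v5:17,v6:18,v7:25,v8:inf

step 1: dist = v0:inf,v1:inf,v2:inf,v3:inf,v4:0,v5:17,v6:18,v7:inf,v8:inf
step 2: dist = v0:inf,v1:inf,v2:inf,v3:inf,v4:0,v5:17,v6:18,v7:25,v8:inf
step 3: dist = v0:inf,v1:44,v2:inf,v3:26,v4:0,v5:17,v6:18,v7:25,v8:inf
step 4: dist = v0:inf,v1:44,v2:60,v3:26,v4:0,v5:17,v6:18,v7:25,v8:inf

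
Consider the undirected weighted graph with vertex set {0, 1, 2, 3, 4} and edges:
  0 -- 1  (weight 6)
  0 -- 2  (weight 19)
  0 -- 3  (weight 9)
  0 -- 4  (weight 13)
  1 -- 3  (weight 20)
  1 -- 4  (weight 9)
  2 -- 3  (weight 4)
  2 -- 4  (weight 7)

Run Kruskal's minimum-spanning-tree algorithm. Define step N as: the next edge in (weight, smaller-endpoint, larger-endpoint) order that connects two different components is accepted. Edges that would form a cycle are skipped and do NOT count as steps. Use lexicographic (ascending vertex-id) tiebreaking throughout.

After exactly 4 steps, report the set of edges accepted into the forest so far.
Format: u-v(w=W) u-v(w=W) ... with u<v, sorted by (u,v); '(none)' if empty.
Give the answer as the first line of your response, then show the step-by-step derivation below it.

0-1(w=6) 0-3(w=9) 2-3(w=4) 2-4(w=7)

step 1: add edge 2-3 (w=4); MST = {2-3(w=4)}
step 2: add edge 0-1 (w=6); MST = {0-1(w=6) 2-3(w=4)}
step 3: add edge 2-4 (w=7); MST = {0-1(w=6) 2-3(w=4) 2-4(w=7)}
step 4: add edge 0-3 (w=9); MST = {0-1(w=6) 0-3(w=9) 2-3(w=4) 2-4(w=7)}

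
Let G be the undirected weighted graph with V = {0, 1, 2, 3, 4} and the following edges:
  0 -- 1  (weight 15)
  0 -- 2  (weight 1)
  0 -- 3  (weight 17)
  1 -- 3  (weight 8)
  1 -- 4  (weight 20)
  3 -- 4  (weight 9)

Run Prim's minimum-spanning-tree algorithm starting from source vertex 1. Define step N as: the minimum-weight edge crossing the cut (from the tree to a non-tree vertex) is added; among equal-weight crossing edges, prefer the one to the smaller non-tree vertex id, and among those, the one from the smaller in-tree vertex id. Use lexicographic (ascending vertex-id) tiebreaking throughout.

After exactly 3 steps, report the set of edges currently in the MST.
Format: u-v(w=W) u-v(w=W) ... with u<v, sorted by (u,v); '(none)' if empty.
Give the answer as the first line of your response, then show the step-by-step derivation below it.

0-1(w=15) 1-3(w=8) 3-4(w=9)

step 1: add edge 1-3 (w=8); MST = {1-3(w=8)}
step 2: add edge 3-4 (w=9); MST = {1-3(w=8) 3-4(w=9)}
step 3: add edge 0-1 (w=15); MST = {0-1(w=15) 1-3(w=8) 3-4(w=9)}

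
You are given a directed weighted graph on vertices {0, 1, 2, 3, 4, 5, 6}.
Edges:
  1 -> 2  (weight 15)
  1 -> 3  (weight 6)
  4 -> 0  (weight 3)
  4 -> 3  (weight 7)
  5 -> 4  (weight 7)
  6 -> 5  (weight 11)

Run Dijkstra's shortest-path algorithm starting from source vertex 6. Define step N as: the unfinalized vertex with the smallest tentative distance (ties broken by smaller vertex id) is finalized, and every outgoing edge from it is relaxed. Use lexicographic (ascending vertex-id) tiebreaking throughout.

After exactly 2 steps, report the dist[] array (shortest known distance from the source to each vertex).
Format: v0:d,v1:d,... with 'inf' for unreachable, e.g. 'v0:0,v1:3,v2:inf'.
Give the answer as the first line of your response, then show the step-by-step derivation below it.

v0:inf,v1:inf,v2:inf,v3:inf,v4:18,v5:11,v6:0

step 1: dist = v0:inf,v1:inf,v2:inf,v3:inf,v4:inf,v5:11,v6:0
step 2: dist = v0:inf,v1:inf,v2:inf,v3:inf,v4:18,v5:11,v6:0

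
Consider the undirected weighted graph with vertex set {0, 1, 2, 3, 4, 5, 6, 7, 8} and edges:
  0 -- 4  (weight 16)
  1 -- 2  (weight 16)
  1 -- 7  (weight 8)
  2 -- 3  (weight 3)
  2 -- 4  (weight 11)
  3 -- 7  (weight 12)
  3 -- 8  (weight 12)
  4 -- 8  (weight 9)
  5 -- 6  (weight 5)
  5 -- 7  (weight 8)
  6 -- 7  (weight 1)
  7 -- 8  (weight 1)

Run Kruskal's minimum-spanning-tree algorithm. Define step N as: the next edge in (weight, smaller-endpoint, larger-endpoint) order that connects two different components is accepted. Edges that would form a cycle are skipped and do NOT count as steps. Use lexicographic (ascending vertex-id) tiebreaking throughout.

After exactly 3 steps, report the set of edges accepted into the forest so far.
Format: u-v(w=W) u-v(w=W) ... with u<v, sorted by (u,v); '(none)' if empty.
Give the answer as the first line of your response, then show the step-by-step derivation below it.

2-3(w=3) 6-7(w=1) 7-8(w=1)

step 1: add edge 6-7 (w=1); MST = {6-7(w=1)}
step 2: add edge 7-8 (w=1); MST = {6-7(w=1) 7-8(w=1)}
step 3: add edge 2-3 (w=3); MST = {2-3(w=3) 6-7(w=1) 7-8(w=1)}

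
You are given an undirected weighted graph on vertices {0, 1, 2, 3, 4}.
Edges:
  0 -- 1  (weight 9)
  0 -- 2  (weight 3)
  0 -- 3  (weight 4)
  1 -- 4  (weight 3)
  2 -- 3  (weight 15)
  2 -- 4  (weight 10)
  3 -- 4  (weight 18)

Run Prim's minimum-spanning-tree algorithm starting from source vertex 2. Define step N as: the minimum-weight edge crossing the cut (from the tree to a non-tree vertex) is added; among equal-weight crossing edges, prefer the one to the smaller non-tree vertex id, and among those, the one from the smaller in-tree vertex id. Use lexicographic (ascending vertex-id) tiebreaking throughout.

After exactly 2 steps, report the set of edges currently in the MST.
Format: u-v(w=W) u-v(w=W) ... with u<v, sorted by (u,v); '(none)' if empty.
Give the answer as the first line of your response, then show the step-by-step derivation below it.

0-2(w=3) 0-3(w=4)

step 1: add edge 0-2 (w=3); MST = {0-2(w=3)}
step 2: add edge 0-3 (w=4); MST = {0-2(w=3) 0-3(w=4)}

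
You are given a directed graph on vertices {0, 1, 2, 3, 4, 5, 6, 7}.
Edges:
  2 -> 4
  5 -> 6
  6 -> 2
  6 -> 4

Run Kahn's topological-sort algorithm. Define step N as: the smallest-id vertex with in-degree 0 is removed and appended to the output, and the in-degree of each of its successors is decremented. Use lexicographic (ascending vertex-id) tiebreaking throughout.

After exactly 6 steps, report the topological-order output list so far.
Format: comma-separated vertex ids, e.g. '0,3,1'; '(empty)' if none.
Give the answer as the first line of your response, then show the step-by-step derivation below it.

0,1,3,5,6,2

step 1: output 0; order=[0]; indeg=(0,0,1,0,2,0,1,0)
step 2: output 1; order=[0,1]; indeg=(0,0,1,0,2,0,1,0)
step 3: output 3; order=[0,1,3]; indeg=(0,0,1,0,2,0,1,0)
step 4: output 5; order=[0,1,3,5]; indeg=(0,0,1,0,2,0,0,0)
step 5: output 6; order=[0,1,3,5,6]; indeg=(0,0,0,0,1,0,0,0)
step 6: output 2; order=[0,1,3,5,6,2]; indeg=(0,0,0,0,0,0,0,0)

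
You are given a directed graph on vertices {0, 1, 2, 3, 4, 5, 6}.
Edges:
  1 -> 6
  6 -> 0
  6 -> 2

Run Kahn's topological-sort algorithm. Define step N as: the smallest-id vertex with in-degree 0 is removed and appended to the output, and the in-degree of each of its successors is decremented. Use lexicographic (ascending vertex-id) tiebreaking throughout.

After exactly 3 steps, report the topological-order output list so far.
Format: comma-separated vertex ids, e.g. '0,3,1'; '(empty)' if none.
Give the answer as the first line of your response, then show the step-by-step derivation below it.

1,3,4

step 1: output 1; order=[1]; indeg=(1,0,1,0,0,0,0)
step 2: output 3; order=[1,3]; indeg=(1,0,1,0,0,0,0)
step 3: output 4; order=[1,3,4]; indeg=(1,0,1,0,0,0,0)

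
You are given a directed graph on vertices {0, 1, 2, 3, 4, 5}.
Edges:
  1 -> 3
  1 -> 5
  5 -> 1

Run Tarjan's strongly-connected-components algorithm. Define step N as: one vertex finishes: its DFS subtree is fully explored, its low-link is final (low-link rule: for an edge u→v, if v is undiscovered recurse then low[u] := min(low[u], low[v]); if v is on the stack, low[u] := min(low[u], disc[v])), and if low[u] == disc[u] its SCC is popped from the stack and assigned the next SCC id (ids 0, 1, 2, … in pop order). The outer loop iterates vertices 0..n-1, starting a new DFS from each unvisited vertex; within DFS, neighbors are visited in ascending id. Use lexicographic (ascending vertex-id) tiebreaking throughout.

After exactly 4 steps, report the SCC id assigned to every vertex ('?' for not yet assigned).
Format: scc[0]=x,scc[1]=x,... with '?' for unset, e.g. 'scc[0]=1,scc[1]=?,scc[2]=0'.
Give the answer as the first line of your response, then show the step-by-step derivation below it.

scc[0]=0,scc[1]=2,scc[2]=?,scc[3]=1,scc[4]=?,scc[5]=2

step 1: low=(low[0]=0,low[1]=?,low[2]=?,low[3]=?,low[4]=?,low[5]=?); scc=(scc[0]=0,scc[1]=?,scc[2]=?,scc[3]=?,scc[4]=?,scc[5]=?)
step 2: low=(low[0]=0,low[1]=1,low[2]=?,low[3]=2,low[4]=?,low[5]=?); scc=(scc[0]=0,scc[1]=?,scc[2]=?,scc[3]=1,scc[4]=?,scc[5]=?)
step 3: low=(low[0]=0,low[1]=1,low[2]=?,low[3]=2,low[4]=?,low[5]=1); scc=(scc[0]=0,scc[1]=?,scc[2]=?,scc[3]=1,scc[4]=?,scc[5]=?)
step 4: low=(low[0]=0,low[1]=1,low[2]=?,low[3]=2,low[4]=?,low[5]=1); scc=(scc[0]=0,scc[1]=2,scc[2]=?,scc[3]=1,scc[4]=?,scc[5]=2)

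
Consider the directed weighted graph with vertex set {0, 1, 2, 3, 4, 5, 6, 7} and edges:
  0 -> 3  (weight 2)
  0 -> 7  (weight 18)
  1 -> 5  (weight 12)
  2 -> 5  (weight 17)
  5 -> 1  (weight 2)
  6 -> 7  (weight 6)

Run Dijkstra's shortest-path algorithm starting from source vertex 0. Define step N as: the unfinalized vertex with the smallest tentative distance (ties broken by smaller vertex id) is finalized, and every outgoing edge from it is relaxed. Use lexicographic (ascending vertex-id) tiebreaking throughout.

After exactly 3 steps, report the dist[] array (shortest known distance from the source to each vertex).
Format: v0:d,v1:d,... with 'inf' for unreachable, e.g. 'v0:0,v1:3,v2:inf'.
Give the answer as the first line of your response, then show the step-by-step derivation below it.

v0:0,v1:inf,v2:inf,v3:2,v4:inf,v5:inf,v6:inf,v7:18

step 1: dist = v0:0,v1:inf,v2:inf,v3:2,v4:inf,v5:inf,v6:inf,v7:18
step 2: dist = v0:0,v1:inf,v2:inf,v3:2,v4:inf,v5:inf,v6:inf,v7:18
step 3: dist = v0:0,v1:inf,v2:inf,v3:2,v4:inf,v5:inf,v6:inf,v7:18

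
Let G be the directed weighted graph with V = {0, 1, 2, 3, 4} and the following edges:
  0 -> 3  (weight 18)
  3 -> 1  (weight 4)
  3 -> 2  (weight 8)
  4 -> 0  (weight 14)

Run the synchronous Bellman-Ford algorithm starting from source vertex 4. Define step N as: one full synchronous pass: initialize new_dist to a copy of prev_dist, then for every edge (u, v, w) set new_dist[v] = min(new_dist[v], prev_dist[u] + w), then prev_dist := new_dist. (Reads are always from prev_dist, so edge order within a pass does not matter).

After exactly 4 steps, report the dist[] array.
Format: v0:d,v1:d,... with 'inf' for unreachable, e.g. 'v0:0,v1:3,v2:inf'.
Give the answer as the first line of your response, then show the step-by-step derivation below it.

v0:14,v1:36,v2:40,v3:32,v4:0

step 1: dist = v0:14,v1:inf,v2:inf,v3:inf,v4:0
step 2: dist = v0:14,v1:inf,v2:inf,v3:32,v4:0
step 3: dist = v0:14,v1:36,v2:40,v3:32,v4:0
step 4: dist = v0:14,v1:36,v2:40,v3:32,v4:0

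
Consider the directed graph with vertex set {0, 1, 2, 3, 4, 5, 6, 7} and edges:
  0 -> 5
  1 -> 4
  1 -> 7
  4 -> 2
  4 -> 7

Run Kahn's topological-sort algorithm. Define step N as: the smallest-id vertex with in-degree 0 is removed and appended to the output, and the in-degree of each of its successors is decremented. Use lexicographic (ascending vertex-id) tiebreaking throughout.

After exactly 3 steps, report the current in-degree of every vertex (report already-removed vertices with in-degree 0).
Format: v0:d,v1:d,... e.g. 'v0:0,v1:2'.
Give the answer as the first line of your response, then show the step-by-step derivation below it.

v0:0,v1:0,v2:1,v3:0,v4:0,v5:0,v6:0,v7:1

step 1: output 0; order=[0]; indeg=(0,0,1,0,1,0,0,2)
step 2: output 1; order=[0,1]; indeg=(0,0,1,0,0,0,0,1)
step 3: output 3; order=[0,1,3]; indeg=(0,0,1,0,0,0,0,1)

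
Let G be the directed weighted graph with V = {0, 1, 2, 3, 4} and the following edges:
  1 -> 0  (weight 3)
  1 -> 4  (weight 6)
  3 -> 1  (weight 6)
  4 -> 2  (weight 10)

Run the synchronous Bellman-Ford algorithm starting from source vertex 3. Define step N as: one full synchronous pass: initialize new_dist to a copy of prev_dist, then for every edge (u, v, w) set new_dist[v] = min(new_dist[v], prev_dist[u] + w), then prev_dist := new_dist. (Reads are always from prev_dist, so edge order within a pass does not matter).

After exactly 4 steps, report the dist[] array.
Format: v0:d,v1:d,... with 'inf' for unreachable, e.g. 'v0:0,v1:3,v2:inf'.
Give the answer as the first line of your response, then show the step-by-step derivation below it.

v0:9,v1:6,v2:22,v3:0,v4:12

step 1: dist = v0:inf,v1:6,v2:inf,v3:0,v4:inf
step 2: dist = v0:9,v1:6,v2:inf,v3:0,v4:12
step 3: dist = v0:9,v1:6,v2:22,v3:0,v4:12
step 4: dist = v0:9,v1:6,v2:22,v3:0,v4:12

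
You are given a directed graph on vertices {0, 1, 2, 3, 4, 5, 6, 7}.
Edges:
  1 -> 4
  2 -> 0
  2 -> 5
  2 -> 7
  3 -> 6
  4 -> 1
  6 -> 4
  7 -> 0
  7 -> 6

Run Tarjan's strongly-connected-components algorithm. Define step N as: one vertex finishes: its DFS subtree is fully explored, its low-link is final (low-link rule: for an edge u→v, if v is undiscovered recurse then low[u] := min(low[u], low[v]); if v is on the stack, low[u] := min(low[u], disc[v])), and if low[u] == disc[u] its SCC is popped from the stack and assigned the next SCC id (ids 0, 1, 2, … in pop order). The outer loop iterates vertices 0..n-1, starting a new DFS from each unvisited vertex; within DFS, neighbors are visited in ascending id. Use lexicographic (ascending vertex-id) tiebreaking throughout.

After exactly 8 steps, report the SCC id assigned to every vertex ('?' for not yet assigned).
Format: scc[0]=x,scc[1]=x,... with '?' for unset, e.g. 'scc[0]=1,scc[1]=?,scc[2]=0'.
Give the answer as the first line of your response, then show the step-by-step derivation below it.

scc[0]=0,scc[1]=1,scc[2]=5,scc[3]=6,scc[4]=1,scc[5]=2,scc[6]=3,scc[7]=4

step 1: low=(low[0]=0,low[1]=?,low[2]=?,low[3]=?,low[4]=?,low[5]=?,low[6]=?,low[7]=?); scc=(scc[0]=0,scc[1]=?,scc[2]=?,scc[3]=?,scc[4]=?,scc[5]=?,scc[6]=?,scc[7]=?)
step 2: low=(low[0]=0,low[1]=1,low[2]=?,low[3]=?,low[4]=1,low[5]=?,low[6]=?,low[7]=?); scc=(scc[0]=0,scc[1]=?,scc[2]=?,scc[3]=?,scc[4]=?,scc[5]=?,scc[6]=?,scc[7]=?)
step 3: low=(low[0]=0,low[1]=1,low[2]=?,low[3]=?,low[4]=1,low[5]=?,low[6]=?,low[7]=?); scc=(scc[0]=0,scc[1]=1,scc[2]=?,scc[3]=?,scc[4]=1,scc[5]=?,scc[6]=?,scc[7]=?)
step 4: low=(low[0]=0,low[1]=1,low[2]=3,low[3]=?,low[4]=1,low[5]=4,low[6]=?,low[7]=?); scc=(scc[0]=0,scc[1]=1,scc[2]=?,scc[3]=?,scc[4]=1,scc[5]=2,scc[6]=?,scc[7]=?)
step 5: low=(low[0]=0,low[1]=1,low[2]=3,low[3]=?,low[4]=1,low[5]=4,low[6]=6,low[7]=5); scc=(scc[0]=0,scc[1]=1,scc[2]=?,scc[3]=?,scc[4]=1,scc[5]=2,scc[6]=3,scc[7]=?)
step 6: low=(low[0]=0,low[1]=1,low[2]=3,low[3]=?,low[4]=1,low[5]=4,low[6]=6,low[7]=5); scc=(scc[0]=0,scc[1]=1,scc[2]=?,scc[3]=?,scc[4]=1,scc[5]=2,scc[6]=3,scc[7]=4)
step 7: low=(low[0]=0,low[1]=1,low[2]=3,low[3]=?,low[4]=1,low[5]=4,low[6]=6,low[7]=5); scc=(scc[0]=0,scc[1]=1,scc[2]=5,scc[3]=?,scc[4]=1,scc[5]=2,scc[6]=3,scc[7]=4)
step 8: low=(low[0]=0,low[1]=1,low[2]=3,low[3]=7,low[4]=1,low[5]=4,low[6]=6,low[7]=5); scc=(scc[0]=0,scc[1]=1,scc[2]=5,scc[3]=6,scc[4]=1,scc[5]=2,scc[6]=3,scc[7]=4)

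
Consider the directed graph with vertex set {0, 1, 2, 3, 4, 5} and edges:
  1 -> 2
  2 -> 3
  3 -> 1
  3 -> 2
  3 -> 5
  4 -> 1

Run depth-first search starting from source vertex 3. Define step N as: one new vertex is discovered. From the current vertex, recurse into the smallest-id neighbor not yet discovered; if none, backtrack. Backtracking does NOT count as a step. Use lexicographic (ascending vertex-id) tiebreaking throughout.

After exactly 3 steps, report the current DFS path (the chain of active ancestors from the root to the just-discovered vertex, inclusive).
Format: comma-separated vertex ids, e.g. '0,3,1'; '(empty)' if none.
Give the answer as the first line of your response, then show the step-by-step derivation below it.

3,1,2

step 1: discover 3; path=3; order=3
step 2: discover 1; path=3>1; order=3,1
step 3: discover 2; path=3>1>2; order=3,1,2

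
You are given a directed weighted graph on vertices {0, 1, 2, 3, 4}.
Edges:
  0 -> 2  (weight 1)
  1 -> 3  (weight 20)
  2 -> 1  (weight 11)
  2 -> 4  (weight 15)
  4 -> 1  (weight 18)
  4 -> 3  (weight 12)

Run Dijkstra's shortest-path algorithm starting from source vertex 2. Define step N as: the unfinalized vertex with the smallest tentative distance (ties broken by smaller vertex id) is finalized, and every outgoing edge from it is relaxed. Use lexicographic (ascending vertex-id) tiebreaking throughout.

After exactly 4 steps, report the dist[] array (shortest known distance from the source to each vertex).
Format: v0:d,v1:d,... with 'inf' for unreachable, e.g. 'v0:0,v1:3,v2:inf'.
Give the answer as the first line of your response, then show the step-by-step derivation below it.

v0:inf,v1:11,v2:0,v3:27,v4:15

step 1: dist = v0:inf,v1:11,v2:0,v3:inf,v4:15
step 2: dist = v0:inf,v1:11,v2:0,v3:31,v4:15
step 3: dist = v0:inf,v1:11,v2:0,v3:27,v4:15
step 4: dist = v0:inf,v1:11,v2:0,v3:27,v4:15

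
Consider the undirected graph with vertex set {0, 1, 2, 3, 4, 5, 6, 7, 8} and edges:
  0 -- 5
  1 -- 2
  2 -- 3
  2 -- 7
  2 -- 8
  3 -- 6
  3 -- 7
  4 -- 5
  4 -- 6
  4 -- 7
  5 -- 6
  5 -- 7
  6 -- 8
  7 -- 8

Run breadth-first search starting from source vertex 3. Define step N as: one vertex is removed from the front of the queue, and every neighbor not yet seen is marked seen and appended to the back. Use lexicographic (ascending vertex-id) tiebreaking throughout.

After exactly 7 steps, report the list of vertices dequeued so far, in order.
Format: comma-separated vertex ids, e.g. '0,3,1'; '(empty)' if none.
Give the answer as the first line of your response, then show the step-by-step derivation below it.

3,2,6,7,1,8,4

step 1: dequeue 3; queue=[2,6,7]; order=3
step 2: dequeue 2; queue=[6,7,1,8]; order=3,2
step 3: dequeue 6; queue=[7,1,8,4,5]; order=3,2,6
step 4: dequeue 7; queue=[1,8,4,5]; order=3,2,6,7
step 5: dequeue 1; queue=[8,4,5]; order=3,2,6,7,1
step 6: dequeue 8; queue=[4,5]; order=3,2,6,7,1,8
step 7: dequeue 4; queue=[5]; order=3,2,6,7,1,8,4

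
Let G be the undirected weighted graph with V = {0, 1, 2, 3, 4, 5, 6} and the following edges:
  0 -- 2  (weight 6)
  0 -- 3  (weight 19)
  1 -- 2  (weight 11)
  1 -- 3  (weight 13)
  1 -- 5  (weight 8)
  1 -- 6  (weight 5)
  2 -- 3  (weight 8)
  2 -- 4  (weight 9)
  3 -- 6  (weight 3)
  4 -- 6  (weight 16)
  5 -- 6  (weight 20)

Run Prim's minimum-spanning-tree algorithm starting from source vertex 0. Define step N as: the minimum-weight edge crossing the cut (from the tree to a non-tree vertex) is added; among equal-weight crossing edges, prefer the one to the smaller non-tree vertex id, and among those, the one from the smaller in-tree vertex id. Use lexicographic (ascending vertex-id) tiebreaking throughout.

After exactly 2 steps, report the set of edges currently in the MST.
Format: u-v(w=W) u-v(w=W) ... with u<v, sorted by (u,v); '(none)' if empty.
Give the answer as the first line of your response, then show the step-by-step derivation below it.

0-2(w=6) 2-3(w=8)

step 1: add edge 0-2 (w=6); MST = {0-2(w=6)}
step 2: add edge 2-3 (w=8); MST = {0-2(w=6) 2-3(w=8)}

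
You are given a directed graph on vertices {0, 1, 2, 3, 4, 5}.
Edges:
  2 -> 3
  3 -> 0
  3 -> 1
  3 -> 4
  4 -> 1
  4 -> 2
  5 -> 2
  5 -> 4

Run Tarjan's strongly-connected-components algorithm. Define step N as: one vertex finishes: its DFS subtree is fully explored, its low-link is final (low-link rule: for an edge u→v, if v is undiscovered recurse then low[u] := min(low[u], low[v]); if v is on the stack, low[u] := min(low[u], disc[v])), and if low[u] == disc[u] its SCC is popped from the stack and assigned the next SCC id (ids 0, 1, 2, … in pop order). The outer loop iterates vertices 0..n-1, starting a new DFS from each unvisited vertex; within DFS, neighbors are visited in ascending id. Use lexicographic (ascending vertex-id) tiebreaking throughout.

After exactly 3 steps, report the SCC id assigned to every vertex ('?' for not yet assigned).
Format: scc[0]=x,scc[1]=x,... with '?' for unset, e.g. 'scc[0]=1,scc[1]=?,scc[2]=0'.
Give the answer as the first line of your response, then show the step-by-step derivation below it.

scc[0]=0,scc[1]=1,scc[2]=?,scc[3]=?,scc[4]=?,scc[5]=?

step 1: low=(low[0]=0,low[1]=?,low[2]=?,low[3]=?,low[4]=?,low[5]=?); scc=(scc[0]=0,scc[1]=?,scc[2]=?,scc[3]=?,scc[4]=?,scc[5]=?)
step 2: low=(low[0]=0,low[1]=1,low[2]=?,low[3]=?,low[4]=?,low[5]=?); scc=(scc[0]=0,scc[1]=1,scc[2]=?,scc[3]=?,scc[4]=?,scc[5]=?)
step 3: low=(low[0]=0,low[1]=1,low[2]=2,low[3]=3,low[4]=2,low[5]=?); scc=(scc[0]=0,scc[1]=1,scc[2]=?,scc[3]=?,scc[4]=?,scc[5]=?)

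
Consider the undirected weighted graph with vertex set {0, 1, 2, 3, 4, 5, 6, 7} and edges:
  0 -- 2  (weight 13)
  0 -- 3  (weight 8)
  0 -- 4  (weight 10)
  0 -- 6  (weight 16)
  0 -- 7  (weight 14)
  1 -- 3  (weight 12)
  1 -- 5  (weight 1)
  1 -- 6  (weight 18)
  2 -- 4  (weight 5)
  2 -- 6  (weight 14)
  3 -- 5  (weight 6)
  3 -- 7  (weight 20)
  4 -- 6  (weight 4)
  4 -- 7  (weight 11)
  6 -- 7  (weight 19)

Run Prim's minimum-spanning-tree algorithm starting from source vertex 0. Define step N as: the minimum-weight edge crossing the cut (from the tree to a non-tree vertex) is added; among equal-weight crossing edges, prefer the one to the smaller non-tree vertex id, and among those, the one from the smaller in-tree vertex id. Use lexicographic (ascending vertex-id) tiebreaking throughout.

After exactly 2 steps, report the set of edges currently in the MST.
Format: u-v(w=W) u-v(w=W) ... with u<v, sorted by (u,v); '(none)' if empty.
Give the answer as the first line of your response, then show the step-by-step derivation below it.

0-3(w=8) 3-5(w=6)

step 1: add edge 0-3 (w=8); MST = {0-3(w=8)}
step 2: add edge 3-5 (w=6); MST = {0-3(w=8) 3-5(w=6)}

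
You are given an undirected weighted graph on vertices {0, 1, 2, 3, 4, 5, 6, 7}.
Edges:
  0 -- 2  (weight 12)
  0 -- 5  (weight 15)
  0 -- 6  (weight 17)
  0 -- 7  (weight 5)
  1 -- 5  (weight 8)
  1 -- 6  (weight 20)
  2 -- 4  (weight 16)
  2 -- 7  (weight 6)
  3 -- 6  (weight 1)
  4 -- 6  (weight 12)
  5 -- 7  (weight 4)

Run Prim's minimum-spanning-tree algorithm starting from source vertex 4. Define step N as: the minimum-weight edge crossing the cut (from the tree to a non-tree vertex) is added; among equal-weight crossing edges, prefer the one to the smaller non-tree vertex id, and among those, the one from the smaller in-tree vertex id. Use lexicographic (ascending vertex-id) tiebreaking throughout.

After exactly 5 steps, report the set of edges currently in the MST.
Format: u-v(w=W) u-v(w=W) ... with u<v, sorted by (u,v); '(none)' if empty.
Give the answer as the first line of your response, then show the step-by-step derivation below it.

2-4(w=16) 2-7(w=6) 3-6(w=1) 4-6(w=12) 5-7(w=4)

step 1: add edge 4-6 (w=12); MST = {4-6(w=12)}
step 2: add edge 3-6 (w=1); MST = {3-6(w=1) 4-6(w=12)}
step 3: add edge 2-4 (w=16); MST = {2-4(w=16) 3-6(w=1) 4-6(w=12)}
step 4: add edge 2-7 (w=6); MST = {2-4(w=16) 2-7(w=6) 3-6(w=1) 4-6(w=12)}
step 5: add edge 5-7 (w=4); MST = {2-4(w=16) 2-7(w=6) 3-6(w=1) 4-6(w=12) 5-7(w=4)}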